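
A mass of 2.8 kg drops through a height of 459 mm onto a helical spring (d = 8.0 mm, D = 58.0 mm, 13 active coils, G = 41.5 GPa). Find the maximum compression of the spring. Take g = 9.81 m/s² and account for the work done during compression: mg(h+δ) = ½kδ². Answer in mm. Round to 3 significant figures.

k = Gd⁴/(8D³N_a) = (41.5×10³)(8.0⁴)/(8·58.0³·13) = 8.377 N/mm
W = mg = 2.8 × 9.81 = 27.468 N
½kδ² − Wδ − Wh = 0 → δ = (W + √(W² + 2kWh))/k
δ = (27.468 + √(754.49 + 211232))/8.377 = (27.468 + 460.42)/8.377 = 58.241 mm

58.2 mm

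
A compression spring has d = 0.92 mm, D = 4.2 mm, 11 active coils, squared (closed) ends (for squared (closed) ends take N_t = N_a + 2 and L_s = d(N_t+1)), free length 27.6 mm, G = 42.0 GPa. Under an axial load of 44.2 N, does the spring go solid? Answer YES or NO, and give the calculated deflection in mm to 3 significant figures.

NO, δ = 9.58 mm

k = Gd⁴/(8D³N_a) = (42.0×10³)(0.92⁴)/(8·4.2³·11) = 4.615 N/mm
N_t = 13; L_s = 0.92·14 = 12.88 mm; δ_solid = L₀ − L_s = 27.6 − 12.88 = 14.72 mm
δ = F/k = 44.2/4.615 = 9.5775 mm
δ < δ_solid → spring does not go solid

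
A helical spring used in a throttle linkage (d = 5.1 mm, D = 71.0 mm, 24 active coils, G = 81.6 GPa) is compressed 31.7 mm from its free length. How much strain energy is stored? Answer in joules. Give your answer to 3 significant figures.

k = Gd⁴/(8D³N_a) = (81.6×10³)(5.1⁴)/(8·71.0³·24) = 0.80333 N/mm
U = ½kδ² = 0.5 × 0.80333 × 31.7² = 403.63 N·mm = 0.40363 J

0.404 J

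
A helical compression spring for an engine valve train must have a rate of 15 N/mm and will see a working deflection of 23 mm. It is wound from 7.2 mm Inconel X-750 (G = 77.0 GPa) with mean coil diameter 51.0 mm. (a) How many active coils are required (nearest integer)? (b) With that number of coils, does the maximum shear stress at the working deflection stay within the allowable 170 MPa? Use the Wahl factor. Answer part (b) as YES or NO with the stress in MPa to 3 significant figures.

(a) 13 coils; (b) YES, τ_max = 145 MPa

N_a = Gd⁴/(8D³k) = (77.0×10³)(7.2⁴)/(8·51.0³·15) = 13 → N_a = 13
Actual rate k = Gd⁴/(8D³·13) = 15 N/mm
Working load F = kδ = 15·23 = 344.99 N
C = 51.0/7.2 = 7.0833; K_W = (4C−1)/(4C−4)+0.615/C = 1.2101
τ_max = K_W·8FD/(πd³) = 1.2101·120.04 = 145.26 MPa
τ_max ≤ 170 MPa → acceptable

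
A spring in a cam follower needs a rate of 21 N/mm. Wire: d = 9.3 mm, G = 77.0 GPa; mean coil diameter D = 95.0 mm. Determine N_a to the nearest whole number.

4

N_a = Gd⁴/(8D³k) = (77.0×10³ × 9.3⁴)/(8 × 95.0³ × 21)
    = 5.76e+08 / 1.44039e+08 = 3.999 → 4 coils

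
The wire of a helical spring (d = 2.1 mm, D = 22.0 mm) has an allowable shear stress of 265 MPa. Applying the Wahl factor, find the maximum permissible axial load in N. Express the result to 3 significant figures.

38.5 N

C = D/d = 22.0/2.1 = 10.4762
K_W = (4C−1)/(4C−4) + 0.615/C = 40.905/37.905 + 0.0587 = 1.1379
τ_max = K·8FD/(πd³) → F_max = τ_allow·πd³/(8DK)
F_max = 265·π·2.1³/(8·22.0·1.1379) = 7710/200.26 = 38.5 N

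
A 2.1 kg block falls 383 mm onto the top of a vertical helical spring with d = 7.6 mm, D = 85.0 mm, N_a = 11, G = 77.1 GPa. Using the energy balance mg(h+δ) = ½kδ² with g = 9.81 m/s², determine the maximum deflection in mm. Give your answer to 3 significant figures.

k = Gd⁴/(8D³N_a) = (77.1×10³)(7.6⁴)/(8·85.0³·11) = 4.7596 N/mm
W = mg = 2.1 × 9.81 = 20.601 N
½kδ² − Wδ − Wh = 0 → δ = (W + √(W² + 2kWh))/k
δ = (20.601 + √(424.4 + 75108))/4.7596 = (20.601 + 274.83)/4.7596 = 62.071 mm

62.1 mm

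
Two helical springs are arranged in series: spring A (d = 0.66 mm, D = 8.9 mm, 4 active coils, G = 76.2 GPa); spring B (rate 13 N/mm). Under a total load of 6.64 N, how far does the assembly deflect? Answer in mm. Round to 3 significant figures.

k_A = Gd⁴/(8D³N_a) = (76.2×10³)(0.66⁴)/(8·8.9³·4) = 0.64093 N/mm
Series: 1/k_eq = 1/0.64093 + 1/13 = 1.6372; k_eq = 0.61082 N/mm
δ = F/k_eq = 6.64/0.61082 = 10.871 mm

10.9 mm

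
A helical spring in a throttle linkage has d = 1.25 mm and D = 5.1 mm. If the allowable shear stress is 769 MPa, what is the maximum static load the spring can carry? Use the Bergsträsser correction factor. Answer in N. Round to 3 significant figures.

C = D/d = 5.1/1.25 = 4.0800
K_B = (4C+2)/(4C−3) = 18.320/13.320 = 1.3754
τ_max = K·8FD/(πd³) → F_max = τ_allow·πd³/(8DK)
F_max = 769·π·1.25³/(8·5.1·1.3754) = 4718.5/56.115 = 84.086 N

84.1 N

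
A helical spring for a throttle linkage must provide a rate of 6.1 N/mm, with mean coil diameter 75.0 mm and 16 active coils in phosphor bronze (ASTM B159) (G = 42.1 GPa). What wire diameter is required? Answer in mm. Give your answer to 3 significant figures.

d = (8D³N_a·k / G)^(1/4) = (8·75.0³·16·6.1 / (42.1×10³))^0.25
  = (7824.2)^0.25 = 9.4050 mm

9.41 mm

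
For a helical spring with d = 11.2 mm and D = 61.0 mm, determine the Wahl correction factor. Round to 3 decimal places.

C = D/d = 61.0/11.2 = 5.4464
K_W = (4C−1)/(4C−4) + 0.615/C = 20.786/17.786 + 0.1129 = 1.2816

1.282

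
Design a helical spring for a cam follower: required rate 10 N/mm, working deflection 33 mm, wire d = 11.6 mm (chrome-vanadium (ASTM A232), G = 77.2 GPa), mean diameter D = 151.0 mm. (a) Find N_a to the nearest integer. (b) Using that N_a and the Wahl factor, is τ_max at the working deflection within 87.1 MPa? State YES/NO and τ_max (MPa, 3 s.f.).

(a) 5 coils; (b) NO, τ_max = 91.6 MPa

N_a = Gd⁴/(8D³k) = (77.2×10³)(11.6⁴)/(8·151.0³·10) = 5.075 → N_a = 5
Actual rate k = Gd⁴/(8D³·5) = 10.15 N/mm
Working load F = kδ = 10.15·33 = 334.94 N
C = 151.0/11.6 = 13.0172; K_W = (4C−1)/(4C−4)+0.615/C = 1.1097
τ_max = K_W·8FD/(πd³) = 1.1097·82.512 = 91.56 MPa
τ_max > 87.1 MPa → exceeds allowable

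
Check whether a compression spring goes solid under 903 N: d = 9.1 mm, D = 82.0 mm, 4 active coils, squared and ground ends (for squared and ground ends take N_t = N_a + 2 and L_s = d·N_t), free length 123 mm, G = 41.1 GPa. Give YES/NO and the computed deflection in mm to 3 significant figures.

NO, δ = 56.5 mm

k = Gd⁴/(8D³N_a) = (41.1×10³)(9.1⁴)/(8·82.0³·4) = 15.974 N/mm
N_t = 6; L_s = 9.1·6 = 54.6 mm; δ_solid = L₀ − L_s = 123 − 54.6 = 68.4 mm
δ = F/k = 903/15.974 = 56.529 mm
δ < δ_solid → spring does not go solid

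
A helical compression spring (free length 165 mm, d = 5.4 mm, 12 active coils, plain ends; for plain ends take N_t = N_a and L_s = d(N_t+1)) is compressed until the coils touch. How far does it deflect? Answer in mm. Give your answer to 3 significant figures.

N_t = 12; L_s = 5.4·13 = 70.2 mm
δ_solid = L₀ − L_s = 165 − 70.2 = 94.8 mm

94.8 mm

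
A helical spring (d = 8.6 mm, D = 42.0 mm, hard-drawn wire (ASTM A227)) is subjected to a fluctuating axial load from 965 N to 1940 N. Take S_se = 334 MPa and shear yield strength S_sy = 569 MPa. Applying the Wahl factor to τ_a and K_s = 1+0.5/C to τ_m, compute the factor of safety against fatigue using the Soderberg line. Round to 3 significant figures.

C = D/d = 42.0/8.6 = 4.8837; K_W = (4C−1)/(4C−4)+0.615/C = 1.3190; K_s = 1+0.5/C = 1.1024
F_a = (F_max−F_min)/2 = 487.5 N; F_m = (F_max+F_min)/2 = 1452.5 N
τ_a = K_W·8F_aD/(πd³) = 1.3190 × 81.973 = 108.13 MPa
τ_m = K_s·8F_mD/(πd³) = 1.1024 × 244.24 = 269.24 MPa
Soderberg: 1/n_f = τ_a/S_se + τ_m/S_sy = 108.13/334 + 269.24/569 = 0.32373 + 0.47318 = 0.79691
n_f = 1/0.79691 = 1.255

1.25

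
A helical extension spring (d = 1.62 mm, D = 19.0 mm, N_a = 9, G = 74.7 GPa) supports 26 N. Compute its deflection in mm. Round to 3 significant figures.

k = Gd⁴/(8D³N_a) = (74.7×10³)(1.62⁴)/(8·19.0³·9) = 1.0418 N/mm
δ = F/k = 26 / 1.0418 = 24.957 mm

25.0 mm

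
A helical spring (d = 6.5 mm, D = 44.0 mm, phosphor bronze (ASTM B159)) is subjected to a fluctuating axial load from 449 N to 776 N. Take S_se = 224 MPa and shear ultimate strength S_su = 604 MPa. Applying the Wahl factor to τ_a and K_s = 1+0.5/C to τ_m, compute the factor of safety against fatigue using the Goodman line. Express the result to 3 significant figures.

1.24

C = D/d = 44.0/6.5 = 6.7692; K_W = (4C−1)/(4C−4)+0.615/C = 1.2209; K_s = 1+0.5/C = 1.0739
F_a = (F_max−F_min)/2 = 163.5 N; F_m = (F_max+F_min)/2 = 612.5 N
τ_a = K_W·8F_aD/(πd³) = 1.2209 × 66.707 = 81.439 MPa
τ_m = K_s·8F_mD/(πd³) = 1.0739 × 249.9 = 268.35 MPa
Goodman: 1/n_f = τ_a/S_se + τ_m/S_su = 81.439/224 + 268.35/604 = 0.36357 + 0.44429 = 0.80786
n_f = 1/0.80786 = 1.238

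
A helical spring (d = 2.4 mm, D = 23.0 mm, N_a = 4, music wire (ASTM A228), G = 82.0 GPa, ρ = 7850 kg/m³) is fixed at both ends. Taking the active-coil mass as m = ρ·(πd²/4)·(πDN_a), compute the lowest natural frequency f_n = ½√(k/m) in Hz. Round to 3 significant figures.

413 Hz

k = Gd⁴/(8D³N_a) = (82.0×10³)(2.4⁴)/(8·23.0³·4) = 6.9876 N/mm = 6987.6 N/m
Wire length L = πDN_a = π·23.0·4 = 289.03 mm
m = ρ·(πd²/4)·L = 7850 × 4.5239×10⁻⁶ m² × 0.28903 m = 0.010264 kg
f_n = ½√(k/m) = 0.5·√(6987.6/0.010264) = 0.5·√(6.8078e+05) = 412.55 Hz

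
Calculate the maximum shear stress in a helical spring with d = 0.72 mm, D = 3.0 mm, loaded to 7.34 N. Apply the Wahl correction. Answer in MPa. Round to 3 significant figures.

Spring index C = D/d = 3.0/0.72 = 4.1667
K_W = (4C−1)/(4C−4) + 0.615/C = 15.667/12.667 + 0.1476 = 1.3844
τ₀ = 8FD/(πd³) = 8·7.34·3.0/(π·0.72³) = 176.16/1.1726 = 150.23 MPa
τ_max = K·τ₀ = 1.3844 × 150.23 = 207.99 MPa

208 MPa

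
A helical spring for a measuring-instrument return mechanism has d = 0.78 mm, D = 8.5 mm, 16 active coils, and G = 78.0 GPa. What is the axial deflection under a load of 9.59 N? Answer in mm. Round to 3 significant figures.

k = Gd⁴/(8D³N_a) = (78.0×10³)(0.78⁴)/(8·8.5³·16) = 0.36729 N/mm
δ = F/k = 9.59 / 0.36729 = 26.11 mm

26.1 mm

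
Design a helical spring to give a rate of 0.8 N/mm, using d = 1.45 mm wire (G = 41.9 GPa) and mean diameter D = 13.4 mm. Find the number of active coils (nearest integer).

N_a = Gd⁴/(8D³k) = (41.9×10³ × 1.45⁴)/(8 × 13.4³ × 0.8)
    = 185219 / 15399.1 = 12.03 → 12 coils

12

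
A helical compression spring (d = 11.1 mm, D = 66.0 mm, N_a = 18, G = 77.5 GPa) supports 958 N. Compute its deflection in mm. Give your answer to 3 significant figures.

k = Gd⁴/(8D³N_a) = (77.5×10³)(11.1⁴)/(8·66.0³·18) = 28.418 N/mm
δ = F/k = 958 / 28.418 = 33.711 mm

33.7 mm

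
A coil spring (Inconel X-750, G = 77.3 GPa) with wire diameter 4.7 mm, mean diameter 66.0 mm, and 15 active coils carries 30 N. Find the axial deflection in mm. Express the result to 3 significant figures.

k = Gd⁴/(8D³N_a) = (77.3×10³)(4.7⁴)/(8·66.0³·15) = 1.0933 N/mm
δ = F/k = 30 / 1.0933 = 27.439 mm

27.4 mm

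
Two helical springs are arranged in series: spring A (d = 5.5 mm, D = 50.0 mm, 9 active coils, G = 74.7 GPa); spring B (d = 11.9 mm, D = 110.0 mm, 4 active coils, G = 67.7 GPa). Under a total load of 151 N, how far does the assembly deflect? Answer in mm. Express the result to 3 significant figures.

k_A = Gd⁴/(8D³N_a) = (74.7×10³)(5.5⁴)/(8·50.0³·9) = 7.595 N/mm
k_B = Gd⁴/(8D³N_a) = (67.7×10³)(11.9⁴)/(8·110.0³·4) = 31.875 N/mm
Series: 1/k_eq = 1/7.595 + 1/31.875 = 0.16304; k_eq = 6.1335 N/mm
δ = F/k_eq = 151/6.1335 = 24.619 mm

24.6 mm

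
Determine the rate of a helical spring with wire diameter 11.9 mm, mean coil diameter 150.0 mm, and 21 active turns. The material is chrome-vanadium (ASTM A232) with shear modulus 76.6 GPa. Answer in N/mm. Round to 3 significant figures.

k = Gd⁴/(8D³N_a) = (76.6×10³ × 11.9⁴) / (8 × 150.0³ × 21)
  = 1.53609e+09 / 5.67e+08 = 2.7092 N/mm

2.71 N/mm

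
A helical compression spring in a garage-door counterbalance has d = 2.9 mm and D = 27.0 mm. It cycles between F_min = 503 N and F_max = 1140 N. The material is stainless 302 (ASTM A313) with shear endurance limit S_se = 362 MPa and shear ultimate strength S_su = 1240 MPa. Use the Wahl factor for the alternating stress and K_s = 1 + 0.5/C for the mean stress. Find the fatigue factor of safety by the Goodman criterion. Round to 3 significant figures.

C = D/d = 27.0/2.9 = 9.3103; K_W = (4C−1)/(4C−4)+0.615/C = 1.1563; K_s = 1+0.5/C = 1.0537
F_a = (F_max−F_min)/2 = 318.5 N; F_m = (F_max+F_min)/2 = 821.5 N
τ_a = K_W·8F_aD/(πd³) = 1.1563 × 897.88 = 1038.2 MPa
τ_m = K_s·8F_mD/(πd³) = 1.0537 × 2315.9 = 2440.3 MPa
Goodman: 1/n_f = τ_a/S_se + τ_m/S_su = 1038.2/362 + 2440.3/1240 = 2.86803 + 1.96795 = 4.836
n_f = 1/4.836 = 0.2068

0.207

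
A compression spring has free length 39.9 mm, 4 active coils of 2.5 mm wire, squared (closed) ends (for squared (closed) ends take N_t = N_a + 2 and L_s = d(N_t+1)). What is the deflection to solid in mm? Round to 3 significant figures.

22.4 mm

N_t = 6; L_s = 2.5·7 = 17.5 mm
δ_solid = L₀ − L_s = 39.9 − 17.5 = 22.4 mm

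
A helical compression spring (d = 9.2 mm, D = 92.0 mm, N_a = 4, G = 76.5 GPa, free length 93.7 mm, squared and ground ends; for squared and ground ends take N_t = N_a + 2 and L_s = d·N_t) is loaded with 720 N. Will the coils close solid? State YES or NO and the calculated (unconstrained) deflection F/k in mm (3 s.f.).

NO, δ = 32.7 mm

k = Gd⁴/(8D³N_a) = (76.5×10³)(9.2⁴)/(8·92.0³·4) = 21.994 N/mm
N_t = 6; L_s = 9.2·6 = 55.2 mm; δ_solid = L₀ − L_s = 93.7 − 55.2 = 38.5 mm
δ = F/k = 720/21.994 = 32.737 mm
δ < δ_solid → spring does not go solid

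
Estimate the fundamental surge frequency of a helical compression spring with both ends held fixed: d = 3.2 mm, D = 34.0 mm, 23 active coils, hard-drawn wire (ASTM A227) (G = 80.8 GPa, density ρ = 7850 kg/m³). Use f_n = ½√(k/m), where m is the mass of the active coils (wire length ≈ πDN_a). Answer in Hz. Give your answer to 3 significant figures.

k = Gd⁴/(8D³N_a) = (80.8×10³)(3.2⁴)/(8·34.0³·23) = 1.1715 N/mm = 1171.5 N/m
Wire length L = πDN_a = π·34.0·23 = 2456.7 mm
m = ρ·(πd²/4)·L = 7850 × 8.0425×10⁻⁶ m² × 2.4567 m = 0.1551 kg
f_n = ½√(k/m) = 0.5·√(1171.5/0.1551) = 0.5·√(7553.4) = 43.455 Hz

43.5 Hz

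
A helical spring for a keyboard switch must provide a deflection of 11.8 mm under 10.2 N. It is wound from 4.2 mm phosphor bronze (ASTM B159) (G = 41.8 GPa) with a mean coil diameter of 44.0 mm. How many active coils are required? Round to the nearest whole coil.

22

Required rate k = F/δ = 10.2/11.8 = 0.86441 N/mm
N_a = Gd⁴/(8D³k) = (41.8×10³ × 4.2⁴)/(8 × 44.0³ × 0.86441)
    = 1.30069e+07 / 589069 = 22.08 → 22 coils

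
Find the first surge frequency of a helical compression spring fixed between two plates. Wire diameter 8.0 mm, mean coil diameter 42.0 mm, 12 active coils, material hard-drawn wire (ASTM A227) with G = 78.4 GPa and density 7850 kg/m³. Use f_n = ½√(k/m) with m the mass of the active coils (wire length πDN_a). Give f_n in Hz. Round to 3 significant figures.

134 Hz

k = Gd⁴/(8D³N_a) = (78.4×10³)(8.0⁴)/(8·42.0³·12) = 45.15 N/mm = 45150 N/m
Wire length L = πDN_a = π·42.0·12 = 1583.4 mm
m = ρ·(πd²/4)·L = 7850 × 50.265×10⁻⁶ m² × 1.5834 m = 0.62477 kg
f_n = ½√(k/m) = 0.5·√(45150/0.62477) = 0.5·√(72266) = 134.41 Hz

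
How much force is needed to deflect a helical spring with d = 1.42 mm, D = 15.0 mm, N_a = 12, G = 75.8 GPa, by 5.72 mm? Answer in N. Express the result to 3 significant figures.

5.44 N

k = Gd⁴/(8D³N_a) = (75.8×10³)(1.42⁴)/(8·15.0³·12) = 0.95121 N/mm
F = k·δ = 0.95121 × 5.72 = 5.4409 N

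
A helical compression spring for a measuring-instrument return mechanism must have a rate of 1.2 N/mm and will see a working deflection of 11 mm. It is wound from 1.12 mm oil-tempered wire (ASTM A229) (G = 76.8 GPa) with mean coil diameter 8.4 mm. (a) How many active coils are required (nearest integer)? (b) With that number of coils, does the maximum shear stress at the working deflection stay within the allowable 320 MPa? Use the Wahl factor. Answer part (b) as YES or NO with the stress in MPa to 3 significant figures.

(a) 21 coils; (b) YES, τ_max = 243 MPa

N_a = Gd⁴/(8D³k) = (76.8×10³)(1.12⁴)/(8·8.4³·1.2) = 21.24 → N_a = 21
Actual rate k = Gd⁴/(8D³·21) = 1.2136 N/mm
Working load F = kδ = 1.2136·11 = 13.35 N
C = 8.4/1.12 = 7.5000; K_W = (4C−1)/(4C−4)+0.615/C = 1.1974
τ_max = K_W·8FD/(πd³) = 1.1974·203.26 = 243.38 MPa
τ_max ≤ 320 MPa → acceptable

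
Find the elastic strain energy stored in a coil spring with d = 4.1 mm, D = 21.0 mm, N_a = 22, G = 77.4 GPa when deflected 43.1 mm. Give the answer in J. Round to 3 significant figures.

k = Gd⁴/(8D³N_a) = (77.4×10³)(4.1⁴)/(8·21.0³·22) = 13.419 N/mm
U = ½kδ² = 0.5 × 13.419 × 43.1² = 12463 N·mm = 12.463 J

12.5 J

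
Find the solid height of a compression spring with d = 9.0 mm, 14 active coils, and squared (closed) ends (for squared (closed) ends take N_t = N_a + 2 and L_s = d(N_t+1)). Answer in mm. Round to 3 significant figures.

squared (closed) ends: N_t = N_a + 2 = 14 + 2 = 16
L_s = d·(N_t+1) = 9.0 × 17 = 153 mm

153 mm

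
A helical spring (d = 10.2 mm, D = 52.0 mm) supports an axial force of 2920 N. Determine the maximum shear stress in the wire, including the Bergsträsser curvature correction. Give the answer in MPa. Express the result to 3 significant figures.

469 MPa

Spring index C = D/d = 52.0/10.2 = 5.0980
K_B = (4C+2)/(4C−3) = 22.392/17.392 = 1.2875
τ₀ = 8FD/(πd³) = 8·2920·52.0/(π·10.2³) = 1.21472e+06/3333.9 = 364.36 MPa
τ_max = K·τ₀ = 1.2875 × 364.36 = 469.1 MPa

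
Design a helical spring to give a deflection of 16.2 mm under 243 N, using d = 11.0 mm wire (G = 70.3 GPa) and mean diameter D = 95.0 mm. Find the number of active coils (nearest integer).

Required rate k = F/δ = 243/16.2 = 15 N/mm
N_a = Gd⁴/(8D³k) = (70.3×10³ × 11.0⁴)/(8 × 95.0³ × 15)
    = 1.02926e+09 / 1.02885e+08 = 10 → 10 coils

10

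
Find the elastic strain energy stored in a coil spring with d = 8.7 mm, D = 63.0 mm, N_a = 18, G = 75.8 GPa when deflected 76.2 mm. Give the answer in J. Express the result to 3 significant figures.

k = Gd⁴/(8D³N_a) = (75.8×10³)(8.7⁴)/(8·63.0³·18) = 12.06 N/mm
U = ½kδ² = 0.5 × 12.06 × 76.2² = 35014 N·mm = 35.014 J

35.0 J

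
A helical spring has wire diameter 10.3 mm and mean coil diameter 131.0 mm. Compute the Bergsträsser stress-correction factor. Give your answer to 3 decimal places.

1.104

C = D/d = 131.0/10.3 = 12.7184
K_B = (4C+2)/(4C−3) = 52.874/47.874 = 1.1044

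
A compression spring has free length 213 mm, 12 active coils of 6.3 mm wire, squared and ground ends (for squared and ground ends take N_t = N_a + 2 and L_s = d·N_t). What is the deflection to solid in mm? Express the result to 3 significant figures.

125 mm

N_t = 14; L_s = 6.3·14 = 88.2 mm
δ_solid = L₀ − L_s = 213 − 88.2 = 124.8 mm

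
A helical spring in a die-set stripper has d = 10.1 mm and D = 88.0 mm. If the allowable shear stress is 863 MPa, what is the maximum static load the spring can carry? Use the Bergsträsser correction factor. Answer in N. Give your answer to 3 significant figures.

3430 N

C = D/d = 88.0/10.1 = 8.7129
K_B = (4C+2)/(4C−3) = 36.851/31.851 = 1.1570
τ_max = K·8FD/(πd³) → F_max = τ_allow·πd³/(8DK)
F_max = 863·π·10.1³/(8·88.0·1.1570) = 2.7933e+06/814.51 = 3429.5 N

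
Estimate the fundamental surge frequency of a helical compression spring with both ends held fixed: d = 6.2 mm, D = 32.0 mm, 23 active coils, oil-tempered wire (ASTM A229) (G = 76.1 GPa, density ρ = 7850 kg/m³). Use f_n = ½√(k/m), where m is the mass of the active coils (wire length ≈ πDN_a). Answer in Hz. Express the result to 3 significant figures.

k = Gd⁴/(8D³N_a) = (76.1×10³)(6.2⁴)/(8·32.0³·23) = 18.65 N/mm = 18650 N/m
Wire length L = πDN_a = π·32.0·23 = 2312.2 mm
m = ρ·(πd²/4)·L = 7850 × 30.191×10⁻⁶ m² × 2.3122 m = 0.54799 kg
f_n = ½√(k/m) = 0.5·√(18650/0.54799) = 0.5·√(34034) = 92.242 Hz

92.2 Hz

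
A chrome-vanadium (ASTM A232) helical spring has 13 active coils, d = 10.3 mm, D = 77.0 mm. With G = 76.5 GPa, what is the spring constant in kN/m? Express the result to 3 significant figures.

18.1 kN/m

k = Gd⁴/(8D³N_a) = (76.5×10³ × 10.3⁴) / (8 × 77.0³ × 13)
  = 8.61014e+08 / 4.74794e+07 = 18.134 N/mm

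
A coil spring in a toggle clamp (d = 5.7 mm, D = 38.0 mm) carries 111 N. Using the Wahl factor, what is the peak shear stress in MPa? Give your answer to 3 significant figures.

71.0 MPa

Spring index C = D/d = 38.0/5.7 = 6.6667
K_W = (4C−1)/(4C−4) + 0.615/C = 25.667/22.667 + 0.0923 = 1.2246
τ₀ = 8FD/(πd³) = 8·111·38.0/(π·5.7³) = 33744/581.8 = 57.999 MPa
τ_max = K·τ₀ = 1.2246 × 57.999 = 71.026 MPa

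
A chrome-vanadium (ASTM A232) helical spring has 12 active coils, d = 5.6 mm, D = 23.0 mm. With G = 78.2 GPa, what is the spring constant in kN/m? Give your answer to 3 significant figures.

65.8 kN/m

k = Gd⁴/(8D³N_a) = (78.2×10³ × 5.6⁴) / (8 × 23.0³ × 12)
  = 7.69058e+07 / 1.16803e+06 = 65.842 N/mm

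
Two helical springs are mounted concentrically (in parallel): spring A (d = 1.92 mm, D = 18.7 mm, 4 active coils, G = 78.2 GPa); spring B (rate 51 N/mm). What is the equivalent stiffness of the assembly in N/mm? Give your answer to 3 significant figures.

k_A = Gd⁴/(8D³N_a) = (78.2×10³)(1.92⁴)/(8·18.7³·4) = 5.0785 N/mm
Parallel: k_eq = 5.0785 + 51 = 56.079 N/mm

56.1 N/mm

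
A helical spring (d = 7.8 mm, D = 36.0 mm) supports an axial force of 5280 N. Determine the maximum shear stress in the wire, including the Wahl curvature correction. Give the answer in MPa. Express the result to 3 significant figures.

1370 MPa

Spring index C = D/d = 36.0/7.8 = 4.6154
K_W = (4C−1)/(4C−4) + 0.615/C = 17.462/14.462 + 0.1332 = 1.3407
τ₀ = 8FD/(πd³) = 8·5280·36.0/(π·7.8³) = 1.52064e+06/1490.8 = 1020 MPa
τ_max = K·τ₀ = 1.3407 × 1020 = 1367.5 MPa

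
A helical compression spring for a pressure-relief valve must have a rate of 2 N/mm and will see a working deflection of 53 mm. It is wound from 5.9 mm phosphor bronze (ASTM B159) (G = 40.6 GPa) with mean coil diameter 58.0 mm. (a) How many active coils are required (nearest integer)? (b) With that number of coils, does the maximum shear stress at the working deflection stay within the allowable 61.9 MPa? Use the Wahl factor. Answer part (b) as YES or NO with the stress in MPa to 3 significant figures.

(a) 16 coils; (b) NO, τ_max = 86.2 MPa

N_a = Gd⁴/(8D³k) = (40.6×10³)(5.9⁴)/(8·58.0³·2) = 15.76 → N_a = 16
Actual rate k = Gd⁴/(8D³·16) = 1.9699 N/mm
Working load F = kδ = 1.9699·53 = 104.4 N
C = 58.0/5.9 = 9.8305; K_W = (4C−1)/(4C−4)+0.615/C = 1.1475
τ_max = K_W·8FD/(πd³) = 1.1475·75.081 = 86.155 MPa
τ_max > 61.9 MPa → exceeds allowable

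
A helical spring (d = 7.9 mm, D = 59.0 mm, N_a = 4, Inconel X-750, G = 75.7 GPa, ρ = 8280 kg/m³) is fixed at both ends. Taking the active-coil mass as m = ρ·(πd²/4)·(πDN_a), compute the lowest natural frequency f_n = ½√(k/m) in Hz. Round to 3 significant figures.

193 Hz

k = Gd⁴/(8D³N_a) = (75.7×10³)(7.9⁴)/(8·59.0³·4) = 44.864 N/mm = 44864 N/m
Wire length L = πDN_a = π·59.0·4 = 741.42 mm
m = ρ·(πd²/4)·L = 8280 × 49.017×10⁻⁶ m² × 0.74142 m = 0.30091 kg
f_n = ½√(k/m) = 0.5·√(44864/0.30091) = 0.5·√(1.4909e+05) = 193.06 Hz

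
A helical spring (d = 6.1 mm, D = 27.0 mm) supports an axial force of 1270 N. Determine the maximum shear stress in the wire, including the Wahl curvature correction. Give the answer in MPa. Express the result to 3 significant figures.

522 MPa

Spring index C = D/d = 27.0/6.1 = 4.4262
K_W = (4C−1)/(4C−4) + 0.615/C = 16.705/13.705 + 0.1389 = 1.3578
τ₀ = 8FD/(πd³) = 8·1270·27.0/(π·6.1³) = 274320/713.08 = 384.7 MPa
τ_max = K·τ₀ = 1.3578 × 384.7 = 522.36 MPa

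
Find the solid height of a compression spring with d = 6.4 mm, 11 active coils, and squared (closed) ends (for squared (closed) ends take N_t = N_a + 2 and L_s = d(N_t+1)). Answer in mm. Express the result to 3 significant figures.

squared (closed) ends: N_t = N_a + 2 = 11 + 2 = 13
L_s = d·(N_t+1) = 6.4 × 14 = 89.6 mm

89.6 mm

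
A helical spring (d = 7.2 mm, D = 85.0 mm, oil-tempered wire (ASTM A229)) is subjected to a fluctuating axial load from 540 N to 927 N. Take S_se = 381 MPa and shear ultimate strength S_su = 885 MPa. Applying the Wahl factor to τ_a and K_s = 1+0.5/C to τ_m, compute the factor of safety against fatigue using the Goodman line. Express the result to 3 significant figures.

C = D/d = 85.0/7.2 = 11.8056; K_W = (4C−1)/(4C−4)+0.615/C = 1.1215; K_s = 1+0.5/C = 1.0424
F_a = (F_max−F_min)/2 = 193.5 N; F_m = (F_max+F_min)/2 = 733.5 N
τ_a = K_W·8F_aD/(πd³) = 1.1215 × 112.21 = 125.85 MPa
τ_m = K_s·8F_mD/(πd³) = 1.0424 × 425.36 = 443.38 MPa
Goodman: 1/n_f = τ_a/S_se + τ_m/S_su = 125.85/381 + 443.38/885 = 0.33031 + 0.50099 = 0.8313
n_f = 1/0.8313 = 1.203

1.20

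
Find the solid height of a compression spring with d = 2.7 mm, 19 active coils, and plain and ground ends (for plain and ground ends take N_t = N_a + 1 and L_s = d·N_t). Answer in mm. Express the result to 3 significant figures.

plain and ground ends: N_t = N_a + 1 = 19 + 1 = 20
L_s = d·N_t = 2.7 × 20 = 54 mm

54.0 mm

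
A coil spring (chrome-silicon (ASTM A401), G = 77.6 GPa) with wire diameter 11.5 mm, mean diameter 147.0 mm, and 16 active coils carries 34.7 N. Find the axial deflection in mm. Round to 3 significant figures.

10.4 mm

k = Gd⁴/(8D³N_a) = (77.6×10³)(11.5⁴)/(8·147.0³·16) = 3.338 N/mm
δ = F/k = 34.7 / 3.338 = 10.395 mm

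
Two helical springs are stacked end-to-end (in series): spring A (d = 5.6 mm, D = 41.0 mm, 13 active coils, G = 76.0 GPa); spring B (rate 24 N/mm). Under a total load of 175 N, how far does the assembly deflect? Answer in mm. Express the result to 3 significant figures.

k_A = Gd⁴/(8D³N_a) = (76.0×10³)(5.6⁴)/(8·41.0³·13) = 10.428 N/mm
Series: 1/k_eq = 1/10.428 + 1/24 = 0.13757; k_eq = 7.2692 N/mm
δ = F/k_eq = 175/7.2692 = 24.074 mm

24.1 mm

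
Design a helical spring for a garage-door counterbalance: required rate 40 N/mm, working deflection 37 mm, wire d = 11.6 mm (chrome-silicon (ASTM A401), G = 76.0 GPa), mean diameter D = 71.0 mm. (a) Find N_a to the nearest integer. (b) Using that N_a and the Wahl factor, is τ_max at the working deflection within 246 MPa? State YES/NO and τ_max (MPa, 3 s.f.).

(a) 12 coils; (b) YES, τ_max = 214 MPa

N_a = Gd⁴/(8D³k) = (76.0×10³)(11.6⁴)/(8·71.0³·40) = 12.01 → N_a = 12
Actual rate k = Gd⁴/(8D³·12) = 40.05 N/mm
Working load F = kδ = 40.05·37 = 1481.8 N
C = 71.0/11.6 = 6.1207; K_W = (4C−1)/(4C−4)+0.615/C = 1.2469
τ_max = K_W·8FD/(πd³) = 1.2469·171.64 = 214.03 MPa
τ_max ≤ 246 MPa → acceptable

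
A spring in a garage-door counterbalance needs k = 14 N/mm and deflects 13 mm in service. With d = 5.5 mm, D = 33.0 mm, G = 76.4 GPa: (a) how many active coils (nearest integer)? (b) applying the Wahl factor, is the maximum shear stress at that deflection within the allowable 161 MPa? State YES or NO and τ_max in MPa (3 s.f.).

N_a = Gd⁴/(8D³k) = (76.4×10³)(5.5⁴)/(8·33.0³·14) = 17.37 → N_a = 17
Actual rate k = Gd⁴/(8D³·17) = 14.304 N/mm
Working load F = kδ = 14.304·13 = 185.95 N
C = 33.0/5.5 = 6.0000; K_W = (4C−1)/(4C−4)+0.615/C = 1.2525
τ_max = K_W·8FD/(πd³) = 1.2525·93.923 = 117.64 MPa
τ_max ≤ 161 MPa → acceptable

(a) 17 coils; (b) YES, τ_max = 118 MPa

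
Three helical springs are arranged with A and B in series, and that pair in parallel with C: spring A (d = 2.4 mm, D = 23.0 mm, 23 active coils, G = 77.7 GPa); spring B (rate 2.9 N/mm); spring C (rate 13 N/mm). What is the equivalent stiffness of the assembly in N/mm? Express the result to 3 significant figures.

k_A = Gd⁴/(8D³N_a) = (77.7×10³)(2.4⁴)/(8·23.0³·23) = 1.1515 N/mm
Springs A,B series: k_AB = 1/(1/1.1515+1/2.9) = 0.82423 N/mm; parallel with C: k_eq = 0.82423+13 = 13.824 N/mm

13.8 N/mm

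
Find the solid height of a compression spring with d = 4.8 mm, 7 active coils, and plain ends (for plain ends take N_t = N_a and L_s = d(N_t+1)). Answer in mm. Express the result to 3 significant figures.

38.4 mm

plain ends: N_t = N_a = 7
L_s = d·(N_t+1) = 4.8 × 8 = 38.4 mm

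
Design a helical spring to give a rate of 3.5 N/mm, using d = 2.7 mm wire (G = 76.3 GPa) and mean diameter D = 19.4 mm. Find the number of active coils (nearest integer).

20

N_a = Gd⁴/(8D³k) = (76.3×10³ × 2.7⁴)/(8 × 19.4³ × 3.5)
    = 4.05489e+06 / 204439 = 19.83 → 20 coils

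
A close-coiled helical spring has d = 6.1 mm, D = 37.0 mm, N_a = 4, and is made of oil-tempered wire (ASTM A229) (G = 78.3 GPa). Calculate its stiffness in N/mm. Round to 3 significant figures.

k = Gd⁴/(8D³N_a) = (78.3×10³ × 6.1⁴) / (8 × 37.0³ × 4)
  = 1.08413e+08 / 1.6209e+06 = 66.885 N/mm

66.9 N/mm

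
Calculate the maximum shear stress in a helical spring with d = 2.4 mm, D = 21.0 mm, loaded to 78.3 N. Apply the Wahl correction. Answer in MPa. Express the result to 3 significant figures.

353 MPa

Spring index C = D/d = 21.0/2.4 = 8.7500
K_W = (4C−1)/(4C−4) + 0.615/C = 34.000/31.000 + 0.0703 = 1.1671
τ₀ = 8FD/(πd³) = 8·78.3·21.0/(π·2.4³) = 13154.4/43.429 = 302.89 MPa
τ_max = K·τ₀ = 1.1671 × 302.89 = 353.49 MPa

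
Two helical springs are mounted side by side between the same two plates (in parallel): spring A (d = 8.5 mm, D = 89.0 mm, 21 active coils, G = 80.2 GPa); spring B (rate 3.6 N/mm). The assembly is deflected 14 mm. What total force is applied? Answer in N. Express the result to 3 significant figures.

k_A = Gd⁴/(8D³N_a) = (80.2×10³)(8.5⁴)/(8·89.0³·21) = 3.5348 N/mm
Parallel: k_eq = 3.5348 + 3.6 = 7.1348 N/mm
F = k_eq·δ = 7.1348·14 = 99.888 N

99.9 N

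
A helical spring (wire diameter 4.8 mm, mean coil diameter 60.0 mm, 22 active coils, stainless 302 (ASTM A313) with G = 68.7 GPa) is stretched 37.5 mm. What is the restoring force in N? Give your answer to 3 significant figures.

k = Gd⁴/(8D³N_a) = (68.7×10³)(4.8⁴)/(8·60.0³·22) = 0.9593 N/mm
F = k·δ = 0.9593 × 37.5 = 35.974 N

36.0 N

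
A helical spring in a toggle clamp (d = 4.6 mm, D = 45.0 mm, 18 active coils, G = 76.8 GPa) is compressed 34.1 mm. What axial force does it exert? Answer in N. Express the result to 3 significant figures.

k = Gd⁴/(8D³N_a) = (76.8×10³)(4.6⁴)/(8·45.0³·18) = 2.6206 N/mm
F = k·δ = 2.6206 × 34.1 = 89.361 N

89.4 N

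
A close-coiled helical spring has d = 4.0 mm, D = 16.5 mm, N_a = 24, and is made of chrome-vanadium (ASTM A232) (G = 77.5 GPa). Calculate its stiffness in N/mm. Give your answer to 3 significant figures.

k = Gd⁴/(8D³N_a) = (77.5×10³ × 4.0⁴) / (8 × 16.5³ × 24)
  = 1.984e+07 / 862488 = 23.003 N/mm

23.0 N/mm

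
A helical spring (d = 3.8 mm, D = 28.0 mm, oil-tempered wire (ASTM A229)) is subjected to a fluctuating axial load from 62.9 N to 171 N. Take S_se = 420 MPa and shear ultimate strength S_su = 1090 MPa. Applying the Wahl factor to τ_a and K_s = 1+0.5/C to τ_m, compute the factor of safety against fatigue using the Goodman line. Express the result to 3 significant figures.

2.86

C = D/d = 28.0/3.8 = 7.3684; K_W = (4C−1)/(4C−4)+0.615/C = 1.2012; K_s = 1+0.5/C = 1.0679
F_a = (F_max−F_min)/2 = 54.05 N; F_m = (F_max+F_min)/2 = 116.95 N
τ_a = K_W·8F_aD/(πd³) = 1.2012 × 70.233 = 84.367 MPa
τ_m = K_s·8F_mD/(πd³) = 1.0679 × 151.97 = 162.28 MPa
Goodman: 1/n_f = τ_a/S_se + τ_m/S_su = 84.367/420 + 162.28/1090 = 0.20087 + 0.14888 = 0.34975
n_f = 1/0.34975 = 2.859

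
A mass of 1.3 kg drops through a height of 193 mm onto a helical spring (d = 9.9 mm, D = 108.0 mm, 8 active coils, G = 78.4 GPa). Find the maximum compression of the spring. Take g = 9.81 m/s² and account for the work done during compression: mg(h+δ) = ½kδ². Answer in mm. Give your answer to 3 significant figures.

k = Gd⁴/(8D³N_a) = (78.4×10³)(9.9⁴)/(8·108.0³·8) = 9.3413 N/mm
W = mg = 1.3 × 9.81 = 12.753 N
½kδ² − Wδ − Wh = 0 → δ = (W + √(W² + 2kWh))/k
δ = (12.753 + √(162.64 + 45983.8))/9.3413 = (12.753 + 214.82)/9.3413 = 24.362 mm

24.4 mm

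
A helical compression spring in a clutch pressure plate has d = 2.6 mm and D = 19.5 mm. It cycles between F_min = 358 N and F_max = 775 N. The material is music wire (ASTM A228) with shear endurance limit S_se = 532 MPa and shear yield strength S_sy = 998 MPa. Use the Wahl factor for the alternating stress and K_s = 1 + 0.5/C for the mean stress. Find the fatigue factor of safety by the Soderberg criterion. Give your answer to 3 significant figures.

0.329

C = D/d = 19.5/2.6 = 7.5000; K_W = (4C−1)/(4C−4)+0.615/C = 1.1974; K_s = 1+0.5/C = 1.0667
F_a = (F_max−F_min)/2 = 208.5 N; F_m = (F_max+F_min)/2 = 566.5 N
τ_a = K_W·8F_aD/(πd³) = 1.1974 × 589.06 = 705.33 MPa
τ_m = K_s·8F_mD/(πd³) = 1.0667 × 1600.5 = 1707.2 MPa
Soderberg: 1/n_f = τ_a/S_se + τ_m/S_sy = 705.33/532 + 1707.2/998 = 1.32581 + 1.71062 = 3.0364
n_f = 1/3.0364 = 0.3293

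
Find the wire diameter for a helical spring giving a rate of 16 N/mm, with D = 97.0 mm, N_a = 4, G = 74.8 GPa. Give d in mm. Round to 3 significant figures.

d = (8D³N_a·k / G)^(1/4) = (8·97.0³·4·16 / (74.8×10³))^0.25
  = (6247.2)^0.25 = 8.8904 mm

8.89 mm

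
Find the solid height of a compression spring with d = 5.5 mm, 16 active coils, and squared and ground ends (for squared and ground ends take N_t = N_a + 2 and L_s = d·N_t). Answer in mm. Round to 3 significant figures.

99.0 mm

squared and ground ends: N_t = N_a + 2 = 16 + 2 = 18
L_s = d·N_t = 5.5 × 18 = 99 mm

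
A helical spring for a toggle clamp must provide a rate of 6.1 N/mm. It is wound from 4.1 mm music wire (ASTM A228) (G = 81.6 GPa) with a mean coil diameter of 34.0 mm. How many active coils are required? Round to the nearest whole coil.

N_a = Gd⁴/(8D³k) = (81.6×10³ × 4.1⁴)/(8 × 34.0³ × 6.1)
    = 2.30582e+07 / 1.91804e+06 = 12.02 → 12 coils

12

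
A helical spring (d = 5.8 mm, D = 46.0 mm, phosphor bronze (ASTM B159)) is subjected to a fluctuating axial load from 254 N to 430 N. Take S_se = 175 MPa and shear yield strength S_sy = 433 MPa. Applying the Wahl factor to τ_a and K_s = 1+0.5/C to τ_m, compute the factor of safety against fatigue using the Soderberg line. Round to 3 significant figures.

1.16

C = D/d = 46.0/5.8 = 7.9310; K_W = (4C−1)/(4C−4)+0.615/C = 1.1858; K_s = 1+0.5/C = 1.0630
F_a = (F_max−F_min)/2 = 88 N; F_m = (F_max+F_min)/2 = 342 N
τ_a = K_W·8F_aD/(πd³) = 1.1858 × 52.832 = 62.646 MPa
τ_m = K_s·8F_mD/(πd³) = 1.0630 × 205.32 = 218.27 MPa
Soderberg: 1/n_f = τ_a/S_se + τ_m/S_sy = 62.646/175 + 218.27/433 = 0.35797 + 0.50408 = 0.86206
n_f = 1/0.86206 = 1.16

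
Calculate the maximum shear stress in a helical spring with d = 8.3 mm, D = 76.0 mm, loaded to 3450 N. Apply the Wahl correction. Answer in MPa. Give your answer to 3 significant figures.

Spring index C = D/d = 76.0/8.3 = 9.1566
K_W = (4C−1)/(4C−4) + 0.615/C = 35.627/32.627 + 0.0672 = 1.1591
τ₀ = 8FD/(πd³) = 8·3450·76.0/(π·8.3³) = 2.0976e+06/1796.3 = 1167.7 MPa
τ_max = K·τ₀ = 1.1591 × 1167.7 = 1353.5 MPa

1350 MPa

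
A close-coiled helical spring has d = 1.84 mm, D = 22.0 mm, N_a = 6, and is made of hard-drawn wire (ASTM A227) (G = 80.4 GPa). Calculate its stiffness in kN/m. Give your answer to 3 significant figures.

1.80 kN/m

k = Gd⁴/(8D³N_a) = (80.4×10³ × 1.84⁴) / (8 × 22.0³ × 6)
  = 921568 / 511104 = 1.8031 N/mm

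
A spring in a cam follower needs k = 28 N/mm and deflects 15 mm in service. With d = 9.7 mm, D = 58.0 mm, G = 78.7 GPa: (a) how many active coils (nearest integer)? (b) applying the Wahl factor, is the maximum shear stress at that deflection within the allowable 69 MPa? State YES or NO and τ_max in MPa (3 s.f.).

N_a = Gd⁴/(8D³k) = (78.7×10³)(9.7⁴)/(8·58.0³·28) = 15.94 → N_a = 16
Actual rate k = Gd⁴/(8D³·16) = 27.898 N/mm
Working load F = kδ = 27.898·15 = 418.46 N
C = 58.0/9.7 = 5.9794; K_W = (4C−1)/(4C−4)+0.615/C = 1.2535
τ_max = K_W·8FD/(πd³) = 1.2535·67.719 = 84.884 MPa
τ_max > 69 MPa → exceeds allowable

(a) 16 coils; (b) NO, τ_max = 84.9 MPa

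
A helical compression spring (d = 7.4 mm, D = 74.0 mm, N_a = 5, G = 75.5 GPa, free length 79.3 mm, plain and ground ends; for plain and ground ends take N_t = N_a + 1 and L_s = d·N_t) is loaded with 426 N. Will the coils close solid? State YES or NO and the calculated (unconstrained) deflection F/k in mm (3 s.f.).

NO, δ = 30.5 mm

k = Gd⁴/(8D³N_a) = (75.5×10³)(7.4⁴)/(8·74.0³·5) = 13.968 N/mm
N_t = 6; L_s = 7.4·6 = 44.4 mm; δ_solid = L₀ − L_s = 79.3 − 44.4 = 34.9 mm
δ = F/k = 426/13.968 = 30.499 mm
δ < δ_solid → spring does not go solid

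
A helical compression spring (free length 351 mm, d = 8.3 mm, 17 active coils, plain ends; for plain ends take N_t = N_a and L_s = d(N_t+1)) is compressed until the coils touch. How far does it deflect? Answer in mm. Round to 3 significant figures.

202 mm

N_t = 17; L_s = 8.3·18 = 149.4 mm
δ_solid = L₀ − L_s = 351 − 149.4 = 201.6 mm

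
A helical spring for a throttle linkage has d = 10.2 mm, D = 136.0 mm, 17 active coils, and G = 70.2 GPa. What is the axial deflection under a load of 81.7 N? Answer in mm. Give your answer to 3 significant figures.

36.8 mm

k = Gd⁴/(8D³N_a) = (70.2×10³)(10.2⁴)/(8·136.0³·17) = 2.2212 N/mm
δ = F/k = 81.7 / 2.2212 = 36.782 mm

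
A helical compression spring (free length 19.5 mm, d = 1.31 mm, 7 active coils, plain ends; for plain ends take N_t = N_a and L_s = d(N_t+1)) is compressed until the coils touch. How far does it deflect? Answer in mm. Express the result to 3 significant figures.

N_t = 7; L_s = 1.31·8 = 10.48 mm
δ_solid = L₀ − L_s = 19.5 − 10.48 = 9.02 mm

9.02 mm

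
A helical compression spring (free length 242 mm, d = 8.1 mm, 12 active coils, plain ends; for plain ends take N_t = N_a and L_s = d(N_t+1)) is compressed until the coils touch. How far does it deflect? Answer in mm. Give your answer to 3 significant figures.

137 mm

N_t = 12; L_s = 8.1·13 = 105.3 mm
δ_solid = L₀ − L_s = 242 − 105.3 = 136.7 mm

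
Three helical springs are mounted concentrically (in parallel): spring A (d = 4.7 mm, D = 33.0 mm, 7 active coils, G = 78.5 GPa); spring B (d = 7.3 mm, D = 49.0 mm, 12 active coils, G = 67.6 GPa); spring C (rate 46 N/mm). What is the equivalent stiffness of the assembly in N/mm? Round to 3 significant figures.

k_A = Gd⁴/(8D³N_a) = (78.5×10³)(4.7⁴)/(8·33.0³·7) = 19.034 N/mm
k_B = Gd⁴/(8D³N_a) = (67.6×10³)(7.3⁴)/(8·49.0³·12) = 16.997 N/mm
Parallel: k_eq = 19.034 + 16.997 + 46 = 82.031 N/mm

82.0 N/mm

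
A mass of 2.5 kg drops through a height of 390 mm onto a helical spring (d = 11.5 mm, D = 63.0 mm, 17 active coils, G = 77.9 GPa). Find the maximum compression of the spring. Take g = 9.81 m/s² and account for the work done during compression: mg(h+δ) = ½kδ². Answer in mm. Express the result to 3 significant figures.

22.5 mm

k = Gd⁴/(8D³N_a) = (77.9×10³)(11.5⁴)/(8·63.0³·17) = 40.065 N/mm
W = mg = 2.5 × 9.81 = 24.525 N
½kδ² − Wδ − Wh = 0 → δ = (W + √(W² + 2kWh))/k
δ = (24.525 + √(601.48 + 766429))/40.065 = (24.525 + 875.8)/40.065 = 22.472 mm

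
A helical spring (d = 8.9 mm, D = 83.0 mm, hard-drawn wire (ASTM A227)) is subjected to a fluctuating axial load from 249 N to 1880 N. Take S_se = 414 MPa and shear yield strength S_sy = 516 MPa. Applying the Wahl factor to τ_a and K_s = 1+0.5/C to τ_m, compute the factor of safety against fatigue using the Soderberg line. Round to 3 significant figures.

C = D/d = 83.0/8.9 = 9.3258; K_W = (4C−1)/(4C−4)+0.615/C = 1.1560; K_s = 1+0.5/C = 1.0536
F_a = (F_max−F_min)/2 = 815.5 N; F_m = (F_max+F_min)/2 = 1064.5 N
τ_a = K_W·8F_aD/(πd³) = 1.1560 × 244.5 = 282.64 MPa
τ_m = K_s·8F_mD/(πd³) = 1.0536 × 319.15 = 336.26 MPa
Soderberg: 1/n_f = τ_a/S_se + τ_m/S_sy = 282.64/414 + 336.26/516 = 0.68272 + 0.65167 = 1.3344
n_f = 1/1.3344 = 0.7494

0.749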